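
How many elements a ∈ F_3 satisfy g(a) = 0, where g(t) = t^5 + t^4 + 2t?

Evaluate at each of the 3 elements of F_3:
g(0) = 0 → root; g(1) = 1; g(2) = 1.
Roots: {0}.

1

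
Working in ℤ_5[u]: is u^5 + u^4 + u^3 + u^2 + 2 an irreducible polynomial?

Write h(u) = u^5 + u^4 + u^3 + u^2 + 2.
Check for roots in ℤ_5: h(0) = 2; h(1) = 1; h(2) = 2; h(3) = 2; h(4) = 2.
No roots, so no linear factors.
Degree-2 irreducible divisors: test the 10 monic irreducibles of degree 2 over GF(5).
None of them divide h (all give nonzero remainder).
No irreducible factor of degree ≤ 2 exists, so h is irreducible over GF(5).

Yes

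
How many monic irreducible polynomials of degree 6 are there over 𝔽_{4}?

x^(4^6) − x is the product of all monic irreducibles of degree dividing 6; Möbius inversion gives N = (1/6) Σ μ(6/d)·4^d.
Divisors of 6: 1, 2, 3, 6; μ(6/d) for each: 1, -1, -1, 1.
Σ = 4^1 − 4^2 − 4^3 + 4^6 = 4020.
N = 4020/6 = 670.

670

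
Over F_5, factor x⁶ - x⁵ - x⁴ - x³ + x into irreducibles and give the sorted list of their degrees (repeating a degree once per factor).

Write f(x) = x⁶ - x⁵ - x⁴ - x³ + x.
Roots in F_5: f(0) = 0 → root; f(1) = 4; f(2) = 0 → root; f(3) = 1; f(4) = 1.
Linear factors from roots: (x), (x - 2).
Complete factorization: f(x) = (x)·(x - 2)·(x² - 2x - 2)·(x² - 2x - 1).
Factor degrees with multiplicity: 1 + 1 + 2 + 2 = 6.

1, 1, 2, 2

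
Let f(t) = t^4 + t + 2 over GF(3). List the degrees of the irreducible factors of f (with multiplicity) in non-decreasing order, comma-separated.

Roots in GF(3): f(0) = 2; f(1) = 1; f(2) = 2.
Complete factorization: f(t) = (t^4 + t + 2).
Factor degrees with multiplicity: 4 = 4.

4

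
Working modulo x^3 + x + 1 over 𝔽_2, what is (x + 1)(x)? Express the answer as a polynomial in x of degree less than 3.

x^2 + x

Multiply in 𝔽_2[x]: (x + 1)·(x) = x^2 + x.
Reduced: x^2 + x.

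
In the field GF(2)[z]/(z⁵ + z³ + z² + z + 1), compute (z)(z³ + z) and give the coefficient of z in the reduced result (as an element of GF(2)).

0

Multiply in GF(2)[z]: (z)·(z³ + z) = z⁴ + z².
Reduced: z⁴ + z².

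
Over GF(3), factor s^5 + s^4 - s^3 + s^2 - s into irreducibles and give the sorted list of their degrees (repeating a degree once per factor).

1, 1, 3

Write g(s) = s^5 + s^4 - s^3 + s^2 - s.
Roots in GF(3): g(0) = 0 → root; g(1) = 1; g(2) = 0 → root.
Linear factors from roots: (s), (s + 1).
Complete factorization: g(s) = (s)·(s + 1)·(s^3 - s - 1).
Factor degrees with multiplicity: 1 + 1 + 3 = 5.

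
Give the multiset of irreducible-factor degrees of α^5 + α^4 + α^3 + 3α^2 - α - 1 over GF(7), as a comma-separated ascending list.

2, 3

Write h(α) = α^5 + α^4 + α^3 + 3α^2 - α - 1.
Complete factorization: h(α) = (α^2 + α - 1)·(α^3 + 2α + 1).
Factor degrees with multiplicity: 2 + 3 = 5.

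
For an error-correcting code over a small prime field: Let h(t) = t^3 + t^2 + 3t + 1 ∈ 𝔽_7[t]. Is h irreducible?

Check for roots in 𝔽_7: h(0) = 1; h(1) = 6; h(2) = 5; h(3) = 4; h(4) = 2; h(5) = 5; h(6) = 5.
No roots. A degree-3 polynomial over a field with no linear factor is irreducible.

Yes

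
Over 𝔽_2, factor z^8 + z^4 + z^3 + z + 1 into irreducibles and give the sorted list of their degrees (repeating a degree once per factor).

8

Write h(z) = z^8 + z^4 + z^3 + z + 1.
Roots in 𝔽_2: h(0) = 1; h(1) = 1.
Complete factorization: h(z) = (z^8 + z^4 + z^3 + z + 1).
Factor degrees with multiplicity: 8 = 8.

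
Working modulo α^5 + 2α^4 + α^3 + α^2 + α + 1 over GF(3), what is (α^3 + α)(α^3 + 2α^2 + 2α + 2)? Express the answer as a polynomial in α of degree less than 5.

2α^4 + α^2 + α

Multiply in GF(3)[α]: (α^3 + α)·(α^3 + 2α^2 + 2α + 2) = α^6 + 2α^5 + α^3 + 2α^2 + 2α.
Reduce using α^5 ≡ α^4 + 2α^3 + 2α^2 + 2α + 2 (mod α^5 + 2α^4 + α^3 + α^2 + α + 1).
Reduced: 2α^4 + α^2 + α.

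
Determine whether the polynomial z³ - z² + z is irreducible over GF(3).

No

Write f(z) = z³ - z² + z.
Check for roots in GF(3): f(0) = 0 → root; f(1) = 1; f(2) = 0 → root.
f(0) = 0, so (z) divides f(z); f is reducible.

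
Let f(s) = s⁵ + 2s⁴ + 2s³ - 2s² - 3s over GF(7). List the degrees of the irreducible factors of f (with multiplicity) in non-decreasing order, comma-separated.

1, 1, 1, 2

Linear factors from roots: (s), (s - 1), (s + 1).
Complete factorization: f(s) = (s)·(s + 1)·(s - 1)·(s² + 2s + 3).
Factor degrees with multiplicity: 1 + 1 + 1 + 2 = 5.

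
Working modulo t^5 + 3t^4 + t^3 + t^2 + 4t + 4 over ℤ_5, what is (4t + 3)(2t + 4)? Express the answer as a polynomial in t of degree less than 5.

3t^2 + 2t + 2

Multiply in ℤ_5[t]: (4t + 3)·(2t + 4) = 3t^2 + 2t + 2.
Reduced: 3t^2 + 2t + 2.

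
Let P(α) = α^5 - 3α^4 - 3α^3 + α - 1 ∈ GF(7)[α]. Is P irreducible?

Yes

Check for roots in GF(7): P(0) = 6; P(1) = 2; P(2) = 3; P(3) = 5; P(4) = 4; P(5) = 4; P(6) = 4.
No roots, so no linear factors.
Degree-2 irreducible divisors: test the 21 monic irreducibles of degree 2 over GF(7).
None of them divide P (all give nonzero remainder).
No irreducible factor of degree ≤ 2 exists, so P is irreducible over GF(7).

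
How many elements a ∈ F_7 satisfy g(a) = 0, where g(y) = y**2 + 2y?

Evaluate at each of the 7 elements of F_7:
g(0) = 0 → root; g(1) = 3; g(2) = 1; g(3) = 1; g(4) = 3; g(5) = 0 → root; g(6) = 6.
Roots: {0, 5}.

2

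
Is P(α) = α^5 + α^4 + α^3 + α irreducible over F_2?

No

Check for roots in F_2: P(0) = 0 → root; P(1) = 0 → root.
P(0) = 0, so (α) divides P(α); P is reducible.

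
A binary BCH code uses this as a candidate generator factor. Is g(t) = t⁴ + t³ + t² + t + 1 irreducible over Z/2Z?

Check for roots in Z/2Z: g(0) = 1; g(1) = 1.
No roots, so no linear factors.
Monic irreducibles of degree 2 over GF(2): t² + t + 1.
None of them divide g (all give nonzero remainder).
No irreducible factor of degree ≤ 2 exists, so g is irreducible over GF(2).

Yes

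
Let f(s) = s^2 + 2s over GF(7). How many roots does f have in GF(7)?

Evaluate at each of the 7 elements of GF(7):
f(0) = 0 → root; f(1) = 3; f(2) = 1; f(3) = 1; f(4) = 3; f(5) = 0 → root; f(6) = 6.
Roots: {0, 5}.

2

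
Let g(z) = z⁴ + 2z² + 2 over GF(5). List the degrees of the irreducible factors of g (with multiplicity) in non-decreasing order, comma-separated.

Roots in GF(5): g(0) = 2; g(1) = 0 → root; g(2) = 1; g(3) = 1; g(4) = 0 → root.
Linear factors from roots: (z + 4), (z + 1).
Complete factorization: g(z) = (z + 1)·(z + 4)·(z² + 3).
Factor degrees with multiplicity: 1 + 1 + 2 = 4.

1, 1, 2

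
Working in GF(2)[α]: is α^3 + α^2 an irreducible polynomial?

Write P(α) = α^3 + α^2.
Check for roots in GF(2): P(0) = 0 → root; P(1) = 0 → root.
P(0) = 0, so (α) divides P(α); P is reducible.

No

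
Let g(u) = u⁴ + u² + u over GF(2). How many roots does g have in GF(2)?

1

Evaluate at each of the 2 elements of GF(2):
g(0) = 0 → root; g(1) = 1.
Roots: {0}.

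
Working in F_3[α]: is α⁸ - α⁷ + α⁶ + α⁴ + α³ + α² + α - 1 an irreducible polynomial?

Yes

Write g(α) = α⁸ - α⁷ + α⁶ + α⁴ + α³ + α² + α - 1.
Check for roots in F_3: g(0) = 2; g(1) = 1; g(2) = 2.
No roots, so no linear factors.
Monic irreducibles of degree 2 over GF(3): α² + 1, α² + α - 1, α² - α - 1.
None of them divide g (all give nonzero remainder).
Degree-3 irreducible divisors: test the 8 monic irreducibles of degree 3 over GF(3).
None of them divide g (all give nonzero remainder).
Degree-4 irreducible divisors: test the 18 monic irreducibles of degree 4 over GF(3).
None of them divide g (all give nonzero remainder).
No irreducible factor of degree ≤ 4 exists, so g is irreducible over GF(3).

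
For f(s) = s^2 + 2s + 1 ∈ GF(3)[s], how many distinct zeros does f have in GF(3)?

Evaluate at each of the 3 elements of GF(3):
f(0) = 1; f(1) = 1; f(2) = 0 → root.
Roots: {2}.

1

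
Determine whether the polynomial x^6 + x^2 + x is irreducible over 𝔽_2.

Write f(x) = x^6 + x^2 + x.
Check for roots in 𝔽_2: f(0) = 0 → root; f(1) = 1.
f(0) = 0, so (x) divides f(x); f is reducible.

No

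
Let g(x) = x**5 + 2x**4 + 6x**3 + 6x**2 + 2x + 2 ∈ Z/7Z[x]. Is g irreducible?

Check for roots in Z/7Z: g(0) = 2; g(1) = 5; g(2) = 2; g(3) = 6; g(4) = 3; g(5) = 2; g(6) = 1.
No roots, so no linear factors.
Degree-2 irreducible divisors: test the 21 monic irreducibles of degree 2 over GF(7).
None of them divide g (all give nonzero remainder).
No irreducible factor of degree ≤ 2 exists, so g is irreducible over GF(7).

Yes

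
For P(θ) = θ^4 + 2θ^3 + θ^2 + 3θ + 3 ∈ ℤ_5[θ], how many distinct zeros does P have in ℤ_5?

Evaluate at each of the 5 elements of ℤ_5:
P(0) = 3; P(1) = 0 → root; P(2) = 0 → root; P(3) = 1; P(4) = 0 → root.
Roots: {1, 2, 4}.

3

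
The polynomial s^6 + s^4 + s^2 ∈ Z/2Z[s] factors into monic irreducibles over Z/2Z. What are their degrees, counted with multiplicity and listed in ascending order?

1, 1, 2, 2

Write f(s) = s^6 + s^4 + s^2.
Roots in Z/2Z: f(0) = 0 → root; f(1) = 1.
Linear factors from roots: (s).
Complete factorization: f(s) = (s)^2·(s^2 + s + 1)^2.
Factor degrees with multiplicity: 1 + 1 + 2 + 2 = 6.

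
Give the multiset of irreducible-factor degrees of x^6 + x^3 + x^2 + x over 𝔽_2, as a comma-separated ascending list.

Write f(x) = x^6 + x^3 + x^2 + x.
Roots in 𝔽_2: f(0) = 0 → root; f(1) = 0 → root.
Linear factors from roots: (x), (x + 1).
Complete factorization: f(x) = (x)·(x + 1)^2·(x^3 + x + 1).
Factor degrees with multiplicity: 1 + 1 + 1 + 3 = 6.

1, 1, 1, 3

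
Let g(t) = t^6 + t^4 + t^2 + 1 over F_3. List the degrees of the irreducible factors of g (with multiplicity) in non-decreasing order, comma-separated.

2, 2, 2

Roots in F_3: g(0) = 1; g(1) = 1; g(2) = 1.
Complete factorization: g(t) = (t^2 + 1)·(t^2 + t - 1)·(t^2 - t - 1).
Factor degrees with multiplicity: 2 + 2 + 2 = 6.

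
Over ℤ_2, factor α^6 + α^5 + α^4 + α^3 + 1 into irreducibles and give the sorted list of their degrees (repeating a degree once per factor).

2, 4

Write g(α) = α^6 + α^5 + α^4 + α^3 + 1.
Roots in ℤ_2: g(0) = 1; g(1) = 1.
Complete factorization: g(α) = (α^2 + α + 1)·(α^4 + α + 1).
Factor degrees with multiplicity: 2 + 4 = 6.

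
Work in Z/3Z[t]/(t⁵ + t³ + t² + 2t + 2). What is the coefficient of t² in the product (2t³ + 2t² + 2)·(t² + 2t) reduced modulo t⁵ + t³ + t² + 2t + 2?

0

Multiply in Z/3Z[t]: (2t³ + 2t² + 2)·(t² + 2t) = 2t⁵ + t³ + 2t² + t.
Reduce using t⁵ ≡ 2t³ + 2t² + t + 1 (mod t⁵ + t³ + t² + 2t + 2).
Reduced: 2t³ + 2.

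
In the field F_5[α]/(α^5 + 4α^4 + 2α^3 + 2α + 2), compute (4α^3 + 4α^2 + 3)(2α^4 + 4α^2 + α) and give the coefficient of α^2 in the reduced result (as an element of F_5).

Multiply in F_5[α]: (4α^3 + 4α^2 + 3)·(2α^4 + 4α^2 + α) = 3α^7 + 3α^6 + α^5 + α^4 + 4α^3 + 2α^2 + 3α.
Reduce using α^5 ≡ α^4 + 3α^3 + 3α + 3 (mod α^5 + 4α^4 + 2α^3 + 2α + 2).
Reduced: α^3 + 4α^2 + 4α + 3.

4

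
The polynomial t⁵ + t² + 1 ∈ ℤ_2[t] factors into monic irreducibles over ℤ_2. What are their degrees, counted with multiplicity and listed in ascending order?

Write g(t) = t⁵ + t² + 1.
Roots in ℤ_2: g(0) = 1; g(1) = 1.
Complete factorization: g(t) = (t⁵ + t² + 1).
Factor degrees with multiplicity: 5 = 5.

5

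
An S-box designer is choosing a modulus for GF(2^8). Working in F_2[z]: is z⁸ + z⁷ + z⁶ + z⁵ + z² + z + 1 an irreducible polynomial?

Write g(z) = z⁸ + z⁷ + z⁶ + z⁵ + z² + z + 1.
Check for roots in F_2: g(0) = 1; g(1) = 1.
No roots, so no linear factors.
Monic irreducibles of degree 2 over GF(2): z² + z + 1.
None of them divide g (all give nonzero remainder).
Monic irreducibles of degree 3 over GF(2): z³ + z + 1, z³ + z² + 1.
None of them divide g (all give nonzero remainder).
Monic irreducibles of degree 4 over GF(2): z⁴ + z + 1, z⁴ + z³ + 1, z⁴ + z³ + z² + z + 1.
None of them divide g (all give nonzero remainder).
No irreducible factor of degree ≤ 4 exists, so g is irreducible over GF(2).

Yes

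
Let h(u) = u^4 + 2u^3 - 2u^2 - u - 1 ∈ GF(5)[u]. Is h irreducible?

Check for roots in GF(5): h(0) = 4; h(1) = 4; h(2) = 1; h(3) = 3; h(4) = 2.
No roots, so no linear factors.
Degree-2 irreducible divisors: test the 10 monic irreducibles of degree 2 over GF(5).
None of them divide h (all give nonzero remainder).
No irreducible factor of degree ≤ 2 exists, so h is irreducible over GF(5).

Yes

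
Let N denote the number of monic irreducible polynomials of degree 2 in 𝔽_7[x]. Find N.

The number of monic irreducibles of degree 2 over GF(7) is (1/2)·Σ_{d∣2} μ(2/d) 7^d.
Divisors of 2: 1, 2; μ(2/d) for each: -1, 1.
Σ = − 7^1 + 7^2 = 42.
N = 42/2 = 21.

21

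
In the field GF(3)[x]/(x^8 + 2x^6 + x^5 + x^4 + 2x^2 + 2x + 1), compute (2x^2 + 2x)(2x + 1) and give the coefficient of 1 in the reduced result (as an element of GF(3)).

0

Multiply in GF(3)[x]: (2x^2 + 2x)·(2x + 1) = x^3 + 2x.
Reduced: x^3 + 2x.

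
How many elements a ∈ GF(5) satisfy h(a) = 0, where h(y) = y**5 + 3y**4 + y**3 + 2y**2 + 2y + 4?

1

Evaluate at each of the 5 elements of GF(5):
h(0) = 4; h(1) = 3; h(2) = 4; h(3) = 1; h(4) = 0 → root.
Roots: {4}.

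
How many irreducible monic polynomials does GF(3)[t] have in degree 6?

116

x^(3^6) − x is the product of all monic irreducibles of degree dividing 6; Möbius inversion gives N = (1/6) Σ μ(6/d)·3^d.
Divisors of 6: 1, 2, 3, 6; μ(6/d) for each: 1, -1, -1, 1.
Σ = 3^1 − 3^2 − 3^3 + 3^6 = 696.
N = 696/6 = 116.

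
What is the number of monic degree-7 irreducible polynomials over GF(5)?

Gauss's count: N_{5}(7) = (1/7) Σ_{d|7} μ(7/d)·5^d.
Divisors of 7: 1, 7; μ(7/d) for each: -1, 1.
Σ = − 5^1 + 5^7 = 78120.
N = 78120/7 = 11160.

11160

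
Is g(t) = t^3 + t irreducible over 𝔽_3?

Check for roots in 𝔽_3: g(0) = 0 → root; g(1) = 2; g(2) = 1.
g(0) = 0, so (t) divides g(t); g is reducible.

No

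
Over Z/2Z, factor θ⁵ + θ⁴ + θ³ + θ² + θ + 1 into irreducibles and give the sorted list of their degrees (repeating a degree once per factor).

1, 2, 2

Write f(θ) = θ⁵ + θ⁴ + θ³ + θ² + θ + 1.
Roots in Z/2Z: f(0) = 1; f(1) = 0 → root.
Linear factors from roots: (θ + 1).
Complete factorization: f(θ) = (θ + 1)·(θ² + θ + 1)^2.
Factor degrees with multiplicity: 1 + 2 + 2 = 5.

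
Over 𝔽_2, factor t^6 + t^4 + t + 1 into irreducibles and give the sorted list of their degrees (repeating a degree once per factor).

Write g(t) = t^6 + t^4 + t + 1.
Roots in 𝔽_2: g(0) = 1; g(1) = 0 → root.
Linear factors from roots: (t + 1).
Complete factorization: g(t) = (t + 1)·(t^2 + t + 1)·(t^3 + t + 1).
Factor degrees with multiplicity: 1 + 2 + 3 = 6.

1, 2, 3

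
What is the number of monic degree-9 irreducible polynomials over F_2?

56

The number of monic irreducibles of degree 9 over GF(2) is (1/9)·Σ_{d∣9} μ(9/d) 2^d.
Divisors of 9: 1, 3, 9; μ(9/d) for each: 0, -1, 1.
Σ = − 2^3 + 2^9 = 504.
N = 504/9 = 56.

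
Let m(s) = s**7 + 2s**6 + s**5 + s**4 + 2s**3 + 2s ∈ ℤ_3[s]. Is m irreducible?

No

Check for roots in ℤ_3: m(0) = 0 → root; m(1) = 0 → root; m(2) = 0 → root.
m(0) = 0, so (s) divides m(s); m is reducible.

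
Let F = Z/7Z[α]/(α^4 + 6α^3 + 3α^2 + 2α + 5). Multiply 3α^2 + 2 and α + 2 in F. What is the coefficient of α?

Multiply in Z/7Z[α]: (3α^2 + 2)·(α + 2) = 3α^3 + 6α^2 + 2α + 4.
Reduced: 3α^3 + 6α^2 + 2α + 4.

2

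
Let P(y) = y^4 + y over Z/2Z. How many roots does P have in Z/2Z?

Evaluate at each of the 2 elements of Z/2Z:
P(0) = 0 → root; P(1) = 0 → root.
Roots: {0, 1}.

2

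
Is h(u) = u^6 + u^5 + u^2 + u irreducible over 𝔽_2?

Check for roots in 𝔽_2: h(0) = 0 → root; h(1) = 0 → root.
h(0) = 0, so (u) divides h(u); h is reducible.

No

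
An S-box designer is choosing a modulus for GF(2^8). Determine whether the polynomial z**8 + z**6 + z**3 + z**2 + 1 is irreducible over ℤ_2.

Yes

Write m(z) = z**8 + z**6 + z**3 + z**2 + 1.
Check for roots in ℤ_2: m(0) = 1; m(1) = 1.
No roots, so no linear factors.
Monic irreducibles of degree 2 over GF(2): z**2 + z + 1.
None of them divide m (all give nonzero remainder).
Monic irreducibles of degree 3 over GF(2): z**3 + z + 1, z**3 + z**2 + 1.
None of them divide m (all give nonzero remainder).
Monic irreducibles of degree 4 over GF(2): z**4 + z + 1, z**4 + z**3 + 1, z**4 + z**3 + z**2 + z + 1.
None of them divide m (all give nonzero remainder).
No irreducible factor of degree ≤ 4 exists, so m is irreducible over GF(2).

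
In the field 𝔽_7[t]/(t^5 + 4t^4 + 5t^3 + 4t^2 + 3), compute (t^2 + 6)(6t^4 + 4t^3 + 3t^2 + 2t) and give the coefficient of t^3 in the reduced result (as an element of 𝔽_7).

4

Multiply in 𝔽_7[t]: (t^2 + 6)·(6t^4 + 4t^3 + 3t^2 + 2t) = 6t^6 + 4t^5 + 4t^4 + 5t^3 + 4t^2 + 5t.
Reduce using t^5 ≡ 3t^4 + 2t^3 + 3t^2 + 4 (mod t^5 + 4t^4 + 5t^3 + 4t^2 + 3).
Reduced: 5t^4 + 4t^3 + t + 4.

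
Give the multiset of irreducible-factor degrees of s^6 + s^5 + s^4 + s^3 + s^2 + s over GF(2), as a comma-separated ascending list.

1, 1, 2, 2

Write f(s) = s^6 + s^5 + s^4 + s^3 + s^2 + s.
Roots in GF(2): f(0) = 0 → root; f(1) = 0 → root.
Linear factors from roots: (s), (s + 1).
Complete factorization: f(s) = (s)·(s + 1)·(s^2 + s + 1)^2.
Factor degrees with multiplicity: 1 + 1 + 2 + 2 = 6.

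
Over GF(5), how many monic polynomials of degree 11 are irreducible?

The number of monic irreducibles of degree 11 over GF(5) is (1/11)·Σ_{d∣11} μ(11/d) 5^d.
Divisors of 11: 1, 11; μ(11/d) for each: -1, 1.
Σ = − 5^1 + 5^11 = 48828120.
N = 48828120/11 = 4438920.

4438920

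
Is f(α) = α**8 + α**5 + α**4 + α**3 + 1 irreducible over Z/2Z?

Check for roots in Z/2Z: f(0) = 1; f(1) = 1.
No roots, so no linear factors.
Monic irreducibles of degree 2 over GF(2): α**2 + α + 1.
None of them divide f (all give nonzero remainder).
Monic irreducibles of degree 3 over GF(2): α**3 + α + 1, α**3 + α**2 + 1.
None of them divide f (all give nonzero remainder).
Monic irreducibles of degree 4 over GF(2): α**4 + α + 1, α**4 + α**3 + 1, α**4 + α**3 + α**2 + α + 1.
None of them divide f (all give nonzero remainder).
No irreducible factor of degree ≤ 4 exists, so f is irreducible over GF(2).

Yes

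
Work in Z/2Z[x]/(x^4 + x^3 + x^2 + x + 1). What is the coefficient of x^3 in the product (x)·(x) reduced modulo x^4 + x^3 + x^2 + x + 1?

Multiply in Z/2Z[x]: (x)·(x) = x^2.
Reduced: x^2.

0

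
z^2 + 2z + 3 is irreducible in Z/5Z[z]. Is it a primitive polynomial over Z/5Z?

Yes

Write f(z) = z^2 + 2z + 3.
|GF(5^2)^×| = 5^2 − 1 = 24. Prime factorization: 24 = 2^3·3.
f is primitive ⇔ z has order 24 in GF(5)[z]/(f), i.e. z^(24/q) ≠ 1 for each prime q | 24.
z^(12) mod f = 4.
z^(8) mod f = 4z + 1.
None equal 1, so z has full order 24; f is primitive.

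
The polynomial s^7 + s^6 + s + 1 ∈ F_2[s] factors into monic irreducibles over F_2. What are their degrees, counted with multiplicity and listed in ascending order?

1, 1, 1, 2, 2

Write f(s) = s^7 + s^6 + s + 1.
Roots in F_2: f(0) = 1; f(1) = 0 → root.
Linear factors from roots: (s + 1).
Complete factorization: f(s) = (s + 1)^3·(s^2 + s + 1)^2.
Factor degrees with multiplicity: 1 + 1 + 1 + 2 + 2 = 7.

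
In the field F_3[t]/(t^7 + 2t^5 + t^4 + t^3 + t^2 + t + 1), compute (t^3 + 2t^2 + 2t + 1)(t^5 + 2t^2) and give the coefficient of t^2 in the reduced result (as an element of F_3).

Multiply in F_3[t]: (t^3 + 2t^2 + 2t + 1)·(t^5 + 2t^2) = t^8 + 2t^7 + 2t^6 + t^4 + t^3 + 2t^2.
Reduce using t^7 ≡ t^5 + 2t^4 + 2t^3 + 2t^2 + 2t + 2 (mod t^7 + 2t^5 + t^4 + t^3 + t^2 + t + 1).
Reduced: t^5 + t^4 + t^3 + 2t^2 + 1.

2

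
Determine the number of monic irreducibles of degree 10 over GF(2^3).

By the necklace-counting formula, N_8(10) = (1/10) Σ_{d|10} μ(10/d)·8^d.
Divisors of 10: 1, 2, 5, 10; μ(10/d) for each: 1, -1, -1, 1.
Σ = 8^1 − 8^2 − 8^5 + 8^10 = 1073709000.
N = 1073709000/10 = 107370900.

107370900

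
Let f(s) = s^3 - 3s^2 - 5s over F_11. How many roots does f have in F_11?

1

Evaluate at each of the 11 elements of F_11:
f(0) = 0 → root; f(1) = 4; f(2) = 8; f(3) = 7; f(4) = 7; f(5) = 3; f(6) = 1; f(7) = 7; f(8) = 5; f(9) = 1; f(10) = 1.
Roots: {0}.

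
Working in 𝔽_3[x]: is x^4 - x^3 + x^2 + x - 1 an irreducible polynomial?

Yes

Write m(x) = x^4 - x^3 + x^2 + x - 1.
Check for roots in 𝔽_3: m(0) = 2; m(1) = 1; m(2) = 1.
No roots, so no linear factors.
Monic irreducibles of degree 2 over GF(3): x^2 + 1, x^2 + x - 1, x^2 - x - 1.
None of them divide m (all give nonzero remainder).
No irreducible factor of degree ≤ 2 exists, so m is irreducible over GF(3).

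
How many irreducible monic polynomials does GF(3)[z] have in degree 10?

By the necklace-counting formula, N_3(10) = (1/10) Σ_{d|10} μ(10/d)·3^d.
Divisors of 10: 1, 2, 5, 10; μ(10/d) for each: 1, -1, -1, 1.
Σ = 3^1 − 3^2 − 3^5 + 3^10 = 58800.
N = 58800/10 = 5880.

5880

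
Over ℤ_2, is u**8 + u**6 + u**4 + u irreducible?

No

Write f(u) = u**8 + u**6 + u**4 + u.
Check for roots in ℤ_2: f(0) = 0 → root; f(1) = 0 → root.
f(0) = 0, so (u) divides f(u); f is reducible.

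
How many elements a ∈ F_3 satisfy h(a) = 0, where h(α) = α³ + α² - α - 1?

Evaluate at each of the 3 elements of F_3:
h(0) = 2; h(1) = 0 → root; h(2) = 0 → root.
Roots: {1, 2}.

2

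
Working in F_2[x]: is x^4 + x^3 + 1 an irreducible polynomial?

Yes

Write h(x) = x^4 + x^3 + 1.
Check for roots in F_2: h(0) = 1; h(1) = 1.
No roots, so no linear factors.
Monic irreducibles of degree 2 over GF(2): x^2 + x + 1.
None of them divide h (all give nonzero remainder).
No irreducible factor of degree ≤ 2 exists, so h is irreducible over GF(2).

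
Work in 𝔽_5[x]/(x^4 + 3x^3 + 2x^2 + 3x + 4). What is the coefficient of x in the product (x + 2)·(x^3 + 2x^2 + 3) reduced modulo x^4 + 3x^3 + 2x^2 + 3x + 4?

0

Multiply in 𝔽_5[x]: (x + 2)·(x^3 + 2x^2 + 3) = x^4 + 4x^3 + 4x^2 + 3x + 1.
Reduce using x^4 ≡ 2x^3 + 3x^2 + 2x + 1 (mod x^4 + 3x^3 + 2x^2 + 3x + 4).
Reduced: x^3 + 2x^2 + 2.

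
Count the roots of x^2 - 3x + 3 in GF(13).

2

Write h(x) = x^2 - 3x + 3.
Evaluate at each of the 13 elements of GF(13):
h(0) = 3; h(1) = 1; h(2) = 1; h(3) = 3; h(4) = 7; h(5) = 0 → root; h(6) = 8; h(7) = 5; h(8) = 4; h(9) = 5; h(10) = 8; h(11) = 0 → root; h(12) = 7.
Roots: {5, 11}.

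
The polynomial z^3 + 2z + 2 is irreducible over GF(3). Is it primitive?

No

Write f(z) = z^3 + 2z + 2.
|GF(3^3)^×| = 3^3 − 1 = 26. Prime factorization: 26 = 2·13.
f is primitive ⇔ z has order 26 in GF(3)[z]/(f), i.e. z^(26/q) ≠ 1 for each prime q | 26.
z^(13) mod f = 1
z^(2) mod f = z^2.
Since z^(13) = 1, the order of z divides 13 < 26; not primitive.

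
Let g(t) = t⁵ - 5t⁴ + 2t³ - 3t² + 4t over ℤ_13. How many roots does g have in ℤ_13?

Evaluate at each of the 13 elements of ℤ_13:
g(0) = 0 → root; g(1) = 12; g(2) = 3; g(3) = 7; g(4) = 9; g(5) = 0 → root; g(6) = 6; g(7) = 0 → root; g(8) = 9; g(9) = 0 → root; g(10) = 0 → root; g(11) = 8; g(12) = 11.
Roots: {0, 5, 7, 9, 10}.

5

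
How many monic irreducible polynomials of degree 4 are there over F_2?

3

The number of monic irreducibles of degree 4 over GF(2) is (1/4)·Σ_{d∣4} μ(4/d) 2^d.
Divisors of 4: 1, 2, 4; μ(4/d) for each: 0, -1, 1.
Σ = − 2^2 + 2^4 = 12.
N = 12/4 = 3.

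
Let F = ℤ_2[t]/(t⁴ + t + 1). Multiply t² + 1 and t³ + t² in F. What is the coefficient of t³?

1

Multiply in ℤ_2[t]: (t² + 1)·(t³ + t²) = t⁵ + t⁴ + t³ + t².
Reduce using t⁴ ≡ t + 1 (mod t⁴ + t + 1).
Reduced: t³ + 1.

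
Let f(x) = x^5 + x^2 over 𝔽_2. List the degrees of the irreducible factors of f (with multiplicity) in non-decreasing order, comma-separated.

Roots in 𝔽_2: f(0) = 0 → root; f(1) = 0 → root.
Linear factors from roots: (x), (x + 1).
Complete factorization: f(x) = (x + 1)·(x)^2·(x^2 + x + 1).
Factor degrees with multiplicity: 1 + 1 + 1 + 2 = 5.

1, 1, 1, 2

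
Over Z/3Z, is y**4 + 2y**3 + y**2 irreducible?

No

Write m(y) = y**4 + 2y**3 + y**2.
Check for roots in Z/3Z: m(0) = 0 → root; m(1) = 1; m(2) = 0 → root.
m(0) = 0, so (y) divides m(y); m is reducible.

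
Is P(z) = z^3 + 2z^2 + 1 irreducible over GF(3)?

Yes

Check for roots in GF(3): P(0) = 1; P(1) = 1; P(2) = 2.
No roots. A degree-3 polynomial over a field with no linear factor is irreducible.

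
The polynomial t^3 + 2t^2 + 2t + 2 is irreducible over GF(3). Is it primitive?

No

Write f(t) = t^3 + 2t^2 + 2t + 2.
|GF(3^3)^×| = 3^3 − 1 = 26. Prime factorization: 26 = 2·13.
f is primitive ⇔ t has order 26 in GF(3)[t]/(f), i.e. t^(26/q) ≠ 1 for each prime q | 26.
t^(13) mod f = 1
t^(2) mod f = t^2.
Since t^(13) = 1, the order of t divides 13 < 26; not primitive.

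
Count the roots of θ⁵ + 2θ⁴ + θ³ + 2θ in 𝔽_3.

Write h(θ) = θ⁵ + 2θ⁴ + θ³ + 2θ.
Evaluate at each of the 3 elements of 𝔽_3:
h(0) = 0 → root; h(1) = 0 → root; h(2) = 1.
Roots: {0, 1}.

2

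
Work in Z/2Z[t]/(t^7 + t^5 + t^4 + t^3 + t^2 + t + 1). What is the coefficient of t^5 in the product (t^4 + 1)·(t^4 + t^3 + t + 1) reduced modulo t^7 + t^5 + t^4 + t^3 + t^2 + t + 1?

1

Multiply in Z/2Z[t]: (t^4 + 1)·(t^4 + t^3 + t + 1) = t^8 + t^7 + t^5 + t^3 + t + 1.
Reduce using t^7 ≡ t^5 + t^4 + t^3 + t^2 + t + 1 (mod t^7 + t^5 + t^4 + t^3 + t^2 + t + 1).
Reduced: t^6 + t^5 + t^3 + t.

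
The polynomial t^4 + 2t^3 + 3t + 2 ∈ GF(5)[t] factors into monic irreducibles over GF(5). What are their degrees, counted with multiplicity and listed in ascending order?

1, 3

Write g(t) = t^4 + 2t^3 + 3t + 2.
Roots in GF(5): g(0) = 2; g(1) = 3; g(2) = 0 → root; g(3) = 1; g(4) = 3.
Linear factors from roots: (t + 3).
Complete factorization: g(t) = (t + 3)·(t^3 + 4t^2 + 3t + 4).
Factor degrees with multiplicity: 1 + 3 = 4.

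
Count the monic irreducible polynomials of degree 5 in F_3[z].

48

The number of monic irreducibles of degree 5 over GF(3) is (1/5)·Σ_{d∣5} μ(5/d) 3^d.
Divisors of 5: 1, 5; μ(5/d) for each: -1, 1.
Σ = − 3^1 + 3^5 = 240.
N = 240/5 = 48.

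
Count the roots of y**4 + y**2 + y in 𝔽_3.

Write h(y) = y**4 + y**2 + y.
Evaluate at each of the 3 elements of 𝔽_3:
h(0) = 0 → root; h(1) = 0 → root; h(2) = 1.
Roots: {0, 1}.

2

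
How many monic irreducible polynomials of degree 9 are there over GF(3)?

By the necklace-counting formula, N_3(9) = (1/9) Σ_{d|9} μ(9/d)·3^d.
Divisors of 9: 1, 3, 9; μ(9/d) for each: 0, -1, 1.
Σ = − 3^3 + 3^9 = 19656.
N = 19656/9 = 2184.

2184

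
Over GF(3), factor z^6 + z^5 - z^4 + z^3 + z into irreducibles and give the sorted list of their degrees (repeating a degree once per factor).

1, 1, 1, 3

Write f(z) = z^6 + z^5 - z^4 + z^3 + z.
Roots in GF(3): f(0) = 0 → root; f(1) = 0 → root; f(2) = 0 → root.
Linear factors from roots: (z), (z - 1), (z + 1).
Complete factorization: f(z) = (z)·(z + 1)·(z - 1)·(z^3 + z^2 - 1).
Factor degrees with multiplicity: 1 + 1 + 1 + 3 = 6.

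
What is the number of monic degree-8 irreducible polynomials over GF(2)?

30

By the necklace-counting formula, N_2(8) = (1/8) Σ_{d|8} μ(8/d)·2^d.
Divisors of 8: 1, 2, 4, 8; μ(8/d) for each: 0, 0, -1, 1.
Σ = − 2^4 + 2^8 = 240.
N = 240/8 = 30.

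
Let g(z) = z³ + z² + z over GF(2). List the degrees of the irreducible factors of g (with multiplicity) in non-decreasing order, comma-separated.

Roots in GF(2): g(0) = 0 → root; g(1) = 1.
Linear factors from roots: (z).
Complete factorization: g(z) = (z)·(z² + z + 1).
Factor degrees with multiplicity: 1 + 2 = 3.

1, 2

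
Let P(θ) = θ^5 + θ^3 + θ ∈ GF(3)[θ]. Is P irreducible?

No

Check for roots in GF(3): P(0) = 0 → root; P(1) = 0 → root; P(2) = 0 → root.
P(0) = 0, so (θ) divides P(θ); P is reducible.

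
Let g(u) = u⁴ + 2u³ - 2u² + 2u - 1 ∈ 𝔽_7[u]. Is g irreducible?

Check for roots in 𝔽_7: g(0) = 6; g(1) = 2; g(2) = 6; g(3) = 3; g(4) = 2; g(5) = 1; g(6) = 1.
No roots, so no linear factors.
Degree-2 irreducible divisors: test the 21 monic irreducibles of degree 2 over GF(7).
None of them divide g (all give nonzero remainder).
No irreducible factor of degree ≤ 2 exists, so g is irreducible over GF(7).

Yes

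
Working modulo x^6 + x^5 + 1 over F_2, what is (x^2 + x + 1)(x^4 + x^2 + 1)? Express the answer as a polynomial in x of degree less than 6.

x^3 + x

Multiply in F_2[x]: (x^2 + x + 1)·(x^4 + x^2 + 1) = x^6 + x^5 + x^3 + x + 1.
Reduce using x^6 ≡ x^5 + 1 (mod x^6 + x^5 + 1).
Reduced: x^3 + x.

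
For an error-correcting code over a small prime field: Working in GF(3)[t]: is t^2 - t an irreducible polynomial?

No

Write P(t) = t^2 - t.
Check for roots in GF(3): P(0) = 0 → root; P(1) = 0 → root; P(2) = 2.
P(0) = 0, so (t) divides P(t); P is reducible.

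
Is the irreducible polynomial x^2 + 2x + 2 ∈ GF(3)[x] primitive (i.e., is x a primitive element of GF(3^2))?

Yes

Write f(x) = x^2 + 2x + 2.
|GF(3^2)^×| = 3^2 − 1 = 8. Prime factorization: 8 = 2^3.
f is primitive ⇔ x has order 8 in GF(3)[x]/(f), i.e. x^(8/q) ≠ 1 for each prime q | 8.
x^(4) mod f = 2.
None equal 1, so x has full order 8; f is primitive.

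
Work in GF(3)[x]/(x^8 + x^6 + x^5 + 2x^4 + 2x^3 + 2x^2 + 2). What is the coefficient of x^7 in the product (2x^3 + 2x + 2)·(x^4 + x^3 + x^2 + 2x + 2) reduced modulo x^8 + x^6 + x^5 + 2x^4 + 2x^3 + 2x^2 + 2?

2

Multiply in GF(3)[x]: (2x^3 + 2x + 2)·(x^4 + x^3 + x^2 + 2x + 2) = 2x^7 + 2x^6 + x^5 + 2x^4 + 2x^3 + 2x + 1.
Reduced: 2x^7 + 2x^6 + x^5 + 2x^4 + 2x^3 + 2x + 1.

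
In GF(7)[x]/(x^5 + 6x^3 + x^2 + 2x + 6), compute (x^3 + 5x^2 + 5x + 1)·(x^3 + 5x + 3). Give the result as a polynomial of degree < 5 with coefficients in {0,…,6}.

4x^4 + 5x^3 + 5x^2 + 4x + 1

Multiply in GF(7)[x]: (x^3 + 5x^2 + 5x + 1)·(x^3 + 5x + 3) = x^6 + 5x^5 + 3x^4 + x^3 + 5x^2 + 6x + 3.
Reduce using x^5 ≡ x^3 + 6x^2 + 5x + 1 (mod x^5 + 6x^3 + x^2 + 2x + 6).
Reduced: 4x^4 + 5x^3 + 5x^2 + 4x + 1.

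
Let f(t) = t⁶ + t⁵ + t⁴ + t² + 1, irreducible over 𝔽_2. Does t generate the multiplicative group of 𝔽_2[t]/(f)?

No

|GF(2^6)^×| = 2^6 − 1 = 63. Prime factorization: 63 = 3^2·7.
f is primitive ⇔ t has order 63 in GF(2)[t]/(f), i.e. t^(63/q) ≠ 1 for each prime q | 63.
t^(21) mod f = 1
t^(9) mod f = t³ + 1.
Since t^(21) = 1, the order of t divides 21 < 63; not primitive.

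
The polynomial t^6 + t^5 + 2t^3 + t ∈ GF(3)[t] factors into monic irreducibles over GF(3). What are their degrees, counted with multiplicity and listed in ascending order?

Write h(t) = t^6 + t^5 + 2t^3 + t.
Roots in GF(3): h(0) = 0 → root; h(1) = 2; h(2) = 0 → root.
Linear factors from roots: (t), (t + 1).
Complete factorization: h(t) = (t)·(t + 1)^2·(t^3 + 2t^2 + t + 1).
Factor degrees with multiplicity: 1 + 1 + 1 + 3 = 6.

1, 1, 1, 3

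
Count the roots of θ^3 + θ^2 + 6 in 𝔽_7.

1

Write P(θ) = θ^3 + θ^2 + 6.
Evaluate at each of the 7 elements of 𝔽_7:
P(0) = 6; P(1) = 1; P(2) = 4; P(3) = 0 → root; P(4) = 2; P(5) = 2; P(6) = 6.
Roots: {3}.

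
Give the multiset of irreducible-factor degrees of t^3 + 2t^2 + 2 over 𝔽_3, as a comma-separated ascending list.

Write f(t) = t^3 + 2t^2 + 2.
Roots in 𝔽_3: f(0) = 2; f(1) = 2; f(2) = 0 → root.
Linear factors from roots: (t + 1).
Complete factorization: f(t) = (t + 1)·(t^2 + t + 2).
Factor degrees with multiplicity: 1 + 2 = 3.

1, 2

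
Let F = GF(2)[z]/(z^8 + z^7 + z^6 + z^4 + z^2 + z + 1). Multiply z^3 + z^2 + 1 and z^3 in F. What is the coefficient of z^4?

0

Multiply in GF(2)[z]: (z^3 + z^2 + 1)·(z^3) = z^6 + z^5 + z^3.
Reduced: z^6 + z^5 + z^3.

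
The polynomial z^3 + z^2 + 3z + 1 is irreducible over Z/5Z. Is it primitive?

No

Write f(z) = z^3 + z^2 + 3z + 1.
|GF(5^3)^×| = 5^3 − 1 = 124. Prime factorization: 124 = 2^2·31.
f is primitive ⇔ z has order 124 in GF(5)[z]/(f), i.e. z^(124/q) ≠ 1 for each prime q | 124.
z^(62) mod f = 1
z^(4) mod f = 3z^2 + 2z + 1.
Since z^(62) = 1, the order of z divides 62 < 124; not primitive.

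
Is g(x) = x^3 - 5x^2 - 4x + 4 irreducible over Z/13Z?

Check each element of Z/13Z for a root: g(0)=4, g(1)=9, g(2)=10, g(3)=0, g(4)=11, g(5)=10, g(6)=3, g(7)=9, g(8)=8, g(9)=6, g(10)=9, g(11)=10, g(12)=2.
g(3) = 0, so (x − 3) divides g(x); g is reducible.

No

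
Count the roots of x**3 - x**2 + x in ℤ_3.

2

Write h(x) = x**3 - x**2 + x.
Evaluate at each of the 3 elements of ℤ_3:
h(0) = 0 → root; h(1) = 1; h(2) = 0 → root.
Roots: {0, 2}.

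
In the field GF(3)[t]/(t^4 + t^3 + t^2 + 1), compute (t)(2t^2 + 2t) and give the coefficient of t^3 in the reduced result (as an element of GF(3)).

Multiply in GF(3)[t]: (t)·(2t^2 + 2t) = 2t^3 + 2t^2.
Reduced: 2t^3 + 2t^2.

2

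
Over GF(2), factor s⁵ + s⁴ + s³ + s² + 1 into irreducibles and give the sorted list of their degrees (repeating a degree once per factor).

5

Write f(s) = s⁵ + s⁴ + s³ + s² + 1.
Roots in GF(2): f(0) = 1; f(1) = 1.
Complete factorization: f(s) = (s⁵ + s⁴ + s³ + s² + 1).
Factor degrees with multiplicity: 5 = 5.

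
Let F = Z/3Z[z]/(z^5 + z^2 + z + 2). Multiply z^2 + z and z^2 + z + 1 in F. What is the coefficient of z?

Multiply in Z/3Z[z]: (z^2 + z)·(z^2 + z + 1) = z^4 + 2z^3 + 2z^2 + z.
Reduced: z^4 + 2z^3 + 2z^2 + z.

1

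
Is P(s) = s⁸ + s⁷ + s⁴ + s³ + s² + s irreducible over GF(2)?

No

Check for roots in GF(2): P(0) = 0 → root; P(1) = 0 → root.
P(0) = 0, so (s) divides P(s); P is reducible.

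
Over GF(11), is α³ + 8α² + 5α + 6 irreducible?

Yes

Write h(α) = α³ + 8α² + 5α + 6.
Check each element of GF(11) for a root: h(0)=6, h(1)=9, h(2)=1, h(3)=10, h(4)=9, h(5)=4, h(6)=1, h(7)=6, h(8)=3, h(9)=9, h(10)=8.
No roots. A degree-3 polynomial over a field with no linear factor is irreducible.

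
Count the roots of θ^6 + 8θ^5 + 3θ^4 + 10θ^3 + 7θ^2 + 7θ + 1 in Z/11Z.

Write h(θ) = θ^6 + 8θ^5 + 3θ^4 + 10θ^3 + 7θ^2 + 7θ + 1.
Evaluate at each of the 11 elements of Z/11Z:
h(0) = 1; h(1) = 4; h(2) = 7; h(3) = 4; h(4) = 10; h(5) = 5; h(6) = 4; h(7) = 0 → root; h(8) = 0 → root; h(9) = 0 → root; h(10) = 9.
Roots: {7, 8, 9}.

3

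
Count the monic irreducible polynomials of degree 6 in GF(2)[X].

By the necklace-counting formula, N_2(6) = (1/6) Σ_{d|6} μ(6/d)·2^d.
Divisors of 6: 1, 2, 3, 6; μ(6/d) for each: 1, -1, -1, 1.
Σ = 2^1 − 2^2 − 2^3 + 2^6 = 54.
N = 54/6 = 9.

9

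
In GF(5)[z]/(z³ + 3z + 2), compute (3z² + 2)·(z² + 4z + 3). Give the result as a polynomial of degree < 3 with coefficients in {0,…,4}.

2z^2 + z + 2

Multiply in GF(5)[z]: (3z² + 2)·(z² + 4z + 3) = 3z⁴ + 2z³ + z² + 3z + 1.
Reduce using z³ ≡ 2z + 3 (mod z³ + 3z + 2).
Reduced: 2z² + z + 2.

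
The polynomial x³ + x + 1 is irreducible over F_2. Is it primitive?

Write f(x) = x³ + x + 1.
|GF(2^3)^×| = 2^3 − 1 = 7. Prime factorization: 7 = 7.
f is primitive ⇔ x has order 7 in GF(2)[x]/(f), i.e. x^(7/q) ≠ 1 for each prime q | 7.
x^(1) mod f = x.
None equal 1, so x has full order 7; f is primitive.

Yes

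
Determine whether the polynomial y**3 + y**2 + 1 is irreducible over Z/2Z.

Write g(y) = y**3 + y**2 + 1.
Check for roots in Z/2Z: g(0) = 1; g(1) = 1.
No roots. A degree-3 polynomial over a field with no linear factor is irreducible.

Yes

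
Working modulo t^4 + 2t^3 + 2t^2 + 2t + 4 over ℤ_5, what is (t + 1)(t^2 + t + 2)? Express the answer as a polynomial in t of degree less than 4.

t^3 + 2t^2 + 3t + 2

Multiply in ℤ_5[t]: (t + 1)·(t^2 + t + 2) = t^3 + 2t^2 + 3t + 2.
Reduced: t^3 + 2t^2 + 3t + 2.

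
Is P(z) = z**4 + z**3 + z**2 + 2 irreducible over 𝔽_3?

No

Check for roots in 𝔽_3: P(0) = 2; P(1) = 2; P(2) = 0 → root.
P(2) = 0, so (z − 2) divides P(z); P is reducible.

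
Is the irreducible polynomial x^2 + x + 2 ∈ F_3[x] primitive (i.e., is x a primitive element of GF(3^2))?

Write f(x) = x^2 + x + 2.
|GF(3^2)^×| = 3^2 − 1 = 8. Prime factorization: 8 = 2^3.
f is primitive ⇔ x has order 8 in GF(3)[x]/(f), i.e. x^(8/q) ≠ 1 for each prime q | 8.
x^(4) mod f = 2.
None equal 1, so x has full order 8; f is primitive.

Yes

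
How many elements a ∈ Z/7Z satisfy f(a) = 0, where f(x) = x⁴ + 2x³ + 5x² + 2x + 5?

Evaluate at each of the 7 elements of Z/7Z:
f(0) = 5; f(1) = 1; f(2) = 5; f(3) = 2; f(4) = 1; f(5) = 0 → root; f(6) = 0 → root.
Roots: {5, 6}.

2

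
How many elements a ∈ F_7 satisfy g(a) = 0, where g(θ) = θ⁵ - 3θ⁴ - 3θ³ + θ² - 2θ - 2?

Evaluate at each of the 7 elements of F_7:
g(0) = 5; g(1) = 6; g(2) = 0 → root; g(3) = 4; g(4) = 0 → root; g(5) = 6; g(6) = 0 → root.
Roots: {2, 4, 6}.

3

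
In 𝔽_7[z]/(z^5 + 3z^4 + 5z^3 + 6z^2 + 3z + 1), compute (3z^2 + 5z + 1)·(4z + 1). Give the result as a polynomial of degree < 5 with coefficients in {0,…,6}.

5z^3 + 2z^2 + 2z + 1

Multiply in 𝔽_7[z]: (3z^2 + 5z + 1)·(4z + 1) = 5z^3 + 2z^2 + 2z + 1.
Reduced: 5z^3 + 2z^2 + 2z + 1.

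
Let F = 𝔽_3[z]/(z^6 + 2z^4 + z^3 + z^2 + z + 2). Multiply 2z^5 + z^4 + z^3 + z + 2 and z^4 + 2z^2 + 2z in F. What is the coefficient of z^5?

0

Multiply in 𝔽_3[z]: (2z^5 + z^4 + z^3 + z + 2)·(z^4 + 2z^2 + 2z) = 2z^9 + z^8 + 2z^7 + 2z^5 + z^4 + 2z^3 + z.
Reduce using z^6 ≡ z^4 + 2z^3 + 2z^2 + 2z + 1 (mod z^6 + 2z^4 + z^3 + z^2 + z + 2).
Reduced: 2z^4 + z^2 + 2.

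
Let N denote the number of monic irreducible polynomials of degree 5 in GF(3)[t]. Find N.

By the necklace-counting formula, N_3(5) = (1/5) Σ_{d|5} μ(5/d)·3^d.
Divisors of 5: 1, 5; μ(5/d) for each: -1, 1.
Σ = − 3^1 + 3^5 = 240.
N = 240/5 = 48.

48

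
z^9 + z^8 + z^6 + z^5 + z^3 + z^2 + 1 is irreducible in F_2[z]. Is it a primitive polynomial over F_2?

Write f(z) = z^9 + z^8 + z^6 + z^5 + z^3 + z^2 + 1.
|GF(2^9)^×| = 2^9 − 1 = 511. Prime factorization: 511 = 7·73.
f is primitive ⇔ z has order 511 in GF(2)[z]/(f), i.e. z^(511/q) ≠ 1 for each prime q | 511.
z^(73) mod f = z^8 + z^7 + z^6 + z^5 + z.
z^(7) mod f = z^7.
None equal 1, so z has full order 511; f is primitive.

Yes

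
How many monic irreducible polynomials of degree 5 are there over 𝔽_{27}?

2869776

Gauss's count: N_{27}(5) = (1/5) Σ_{d|5} μ(5/d)·27^d.
Divisors of 5: 1, 5; μ(5/d) for each: -1, 1.
Σ = − 27^1 + 27^5 = 14348880.
N = 14348880/5 = 2869776.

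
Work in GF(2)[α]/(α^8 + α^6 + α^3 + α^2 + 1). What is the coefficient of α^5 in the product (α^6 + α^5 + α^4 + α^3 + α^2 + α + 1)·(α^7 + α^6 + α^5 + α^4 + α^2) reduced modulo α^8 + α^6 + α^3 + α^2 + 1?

0

Multiply in GF(2)[α]: (α^6 + α^5 + α^4 + α^3 + α^2 + α + 1)·(α^7 + α^6 + α^5 + α^4 + α^2) = α^13 + α^11 + α^8 + α^7 + α^5 + α^3 + α^2.
Reduce using α^8 ≡ α^6 + α^3 + α^2 + 1 (mod α^8 + α^6 + α^3 + α^2 + 1).
Reduced: α^3 + α^2.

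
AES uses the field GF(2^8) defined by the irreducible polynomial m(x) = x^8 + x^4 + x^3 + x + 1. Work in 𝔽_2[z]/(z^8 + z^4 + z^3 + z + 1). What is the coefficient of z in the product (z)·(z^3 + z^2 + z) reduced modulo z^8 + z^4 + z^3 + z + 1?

0

Multiply in 𝔽_2[z]: (z)·(z^3 + z^2 + z) = z^4 + z^3 + z^2.
Reduced: z^4 + z^3 + z^2.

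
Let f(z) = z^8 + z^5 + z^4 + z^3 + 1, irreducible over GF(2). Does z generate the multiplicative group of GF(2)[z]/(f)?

No

|GF(2^8)^×| = 2^8 − 1 = 255. Prime factorization: 255 = 3·5·17.
f is primitive ⇔ z has order 255 in GF(2)[z]/(f), i.e. z^(255/q) ≠ 1 for each prime q | 255.
z^(85) mod f = 1
z^(51) mod f = 1
z^(15) mod f = z^6 + z^3 + z^2 + z.
Since z^(85) = 1, the order of z divides 85 < 255; not primitive.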